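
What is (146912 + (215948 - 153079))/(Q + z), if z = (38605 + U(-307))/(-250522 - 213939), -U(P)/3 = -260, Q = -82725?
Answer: -97435093041/38422575610 ≈ -2.5359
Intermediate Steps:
U(P) = 780 (U(P) = -3*(-260) = 780)
z = -39385/464461 (z = (38605 + 780)/(-250522 - 213939) = 39385/(-464461) = 39385*(-1/464461) = -39385/464461 ≈ -0.084797)
(146912 + (215948 - 153079))/(Q + z) = (146912 + (215948 - 153079))/(-82725 - 39385/464461) = (146912 + 62869)/(-38422575610/464461) = 209781*(-464461/38422575610) = -97435093041/38422575610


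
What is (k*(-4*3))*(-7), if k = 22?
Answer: 1848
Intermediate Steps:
(k*(-4*3))*(-7) = (22*(-4*3))*(-7) = (22*(-12))*(-7) = -264*(-7) = 1848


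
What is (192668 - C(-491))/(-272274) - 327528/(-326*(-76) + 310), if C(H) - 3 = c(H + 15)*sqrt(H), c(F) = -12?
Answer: -15668425477/1138377594 - 2*I*sqrt(491)/45379 ≈ -13.764 - 0.0009766*I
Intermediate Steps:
C(H) = 3 - 12*sqrt(H)
(192668 - C(-491))/(-272274) - 327528/(-326*(-76) + 310) = (192668 - (3 - 12*I*sqrt(491)))/(-272274) - 327528/(-326*(-76) + 310) = (192668 - (3 - 12*I*sqrt(491)))*(-1/272274) - 327528/(24776 + 310) = (192668 - (3 - 12*I*sqrt(491)))*(-1/272274) - 327528/25086 = (192668 + (-3 + 12*I*sqrt(491)))*(-1/272274) - 327528*1/25086 = (192665 + 12*I*sqrt(491))*(-1/272274) - 54588/4181 = (-192665/272274 - 2*I*sqrt(491)/45379) - 54588/4181 = -15668425477/1138377594 - 2*I*sqrt(491)/45379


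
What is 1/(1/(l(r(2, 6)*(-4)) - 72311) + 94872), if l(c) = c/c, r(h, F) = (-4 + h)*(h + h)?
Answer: 72310/6860194319 ≈ 1.0541e-5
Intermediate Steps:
r(h, F) = 2*h*(-4 + h) (r(h, F) = (-4 + h)*(2*h) = 2*h*(-4 + h))
l(c) = 1
1/(1/(l(r(2, 6)*(-4)) - 72311) + 94872) = 1/(1/(1 - 72311) + 94872) = 1/(1/(-72310) + 94872) = 1/(-1/72310 + 94872) = 1/(6860194319/72310) = 72310/6860194319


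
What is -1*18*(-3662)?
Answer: 65916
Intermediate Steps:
-1*18*(-3662) = -18*(-3662) = 65916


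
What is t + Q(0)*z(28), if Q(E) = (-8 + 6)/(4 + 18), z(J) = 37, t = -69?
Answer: -796/11 ≈ -72.364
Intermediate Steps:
Q(E) = -1/11 (Q(E) = -2/22 = -2*1/22 = -1/11)
t + Q(0)*z(28) = -69 - 1/11*37 = -69 - 37/11 = -796/11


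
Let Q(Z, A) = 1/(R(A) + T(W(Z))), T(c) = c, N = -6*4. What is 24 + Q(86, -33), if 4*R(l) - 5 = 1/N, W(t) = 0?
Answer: 2952/119 ≈ 24.807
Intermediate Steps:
N = -24
R(l) = 119/96 (R(l) = 5/4 + (¼)/(-24) = 5/4 + (¼)*(-1/24) = 5/4 - 1/96 = 119/96)
Q(Z, A) = 96/119 (Q(Z, A) = 1/(119/96 + 0) = 1/(119/96) = 96/119)
24 + Q(86, -33) = 24 + 96/119 = 2952/119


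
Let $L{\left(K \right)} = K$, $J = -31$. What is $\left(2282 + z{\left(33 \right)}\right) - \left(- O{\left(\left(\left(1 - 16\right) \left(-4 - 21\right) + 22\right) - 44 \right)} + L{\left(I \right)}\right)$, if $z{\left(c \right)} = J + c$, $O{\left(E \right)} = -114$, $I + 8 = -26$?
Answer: $2204$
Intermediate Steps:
$I = -34$ ($I = -8 - 26 = -34$)
$z{\left(c \right)} = -31 + c$
$\left(2282 + z{\left(33 \right)}\right) - \left(- O{\left(\left(\left(1 - 16\right) \left(-4 - 21\right) + 22\right) - 44 \right)} + L{\left(I \right)}\right) = \left(2282 + \left(-31 + 33\right)\right) - 80 = \left(2282 + 2\right) + \left(-114 + 34\right) = 2284 - 80 = 2204$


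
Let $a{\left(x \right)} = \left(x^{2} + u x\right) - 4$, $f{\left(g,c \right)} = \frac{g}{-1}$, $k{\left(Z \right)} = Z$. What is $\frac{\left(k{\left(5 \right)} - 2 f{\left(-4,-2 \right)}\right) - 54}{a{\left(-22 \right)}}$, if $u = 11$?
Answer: $- \frac{57}{238} \approx -0.2395$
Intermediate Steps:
$f{\left(g,c \right)} = - g$ ($f{\left(g,c \right)} = g \left(-1\right) = - g$)
$a{\left(x \right)} = -4 + x^{2} + 11 x$ ($a{\left(x \right)} = \left(x^{2} + 11 x\right) - 4 = -4 + x^{2} + 11 x$)
$\frac{\left(k{\left(5 \right)} - 2 f{\left(-4,-2 \right)}\right) - 54}{a{\left(-22 \right)}} = \frac{\left(5 - 2 \left(\left(-1\right) \left(-4\right)\right)\right) - 54}{-4 + \left(-22\right)^{2} + 11 \left(-22\right)} = \frac{\left(5 - 8\right) - 54}{-4 + 484 - 242} = \frac{\left(5 - 8\right) - 54}{238} = \left(-3 - 54\right) \frac{1}{238} = \left(-57\right) \frac{1}{238} = - \frac{57}{238}$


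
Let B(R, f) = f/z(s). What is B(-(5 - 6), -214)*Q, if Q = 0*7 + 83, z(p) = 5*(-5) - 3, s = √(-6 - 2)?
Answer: 8881/14 ≈ 634.36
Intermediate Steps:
s = 2*I*√2 (s = √(-8) = 2*I*√2 ≈ 2.8284*I)
z(p) = -28 (z(p) = -25 - 3 = -28)
B(R, f) = -f/28 (B(R, f) = f/(-28) = f*(-1/28) = -f/28)
Q = 83 (Q = 0 + 83 = 83)
B(-(5 - 6), -214)*Q = -1/28*(-214)*83 = (107/14)*83 = 8881/14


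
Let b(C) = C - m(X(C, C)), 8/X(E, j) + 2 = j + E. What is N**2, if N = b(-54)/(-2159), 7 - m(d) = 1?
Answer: 3600/4661281 ≈ 0.00077232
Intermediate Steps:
X(E, j) = 8/(-2 + E + j) (X(E, j) = 8/(-2 + (j + E)) = 8/(-2 + (E + j)) = 8/(-2 + E + j))
m(d) = 6 (m(d) = 7 - 1*1 = 7 - 1 = 6)
b(C) = -6 + C (b(C) = C - 1*6 = C - 6 = -6 + C)
N = 60/2159 (N = (-6 - 54)/(-2159) = -60*(-1/2159) = 60/2159 ≈ 0.027791)
N**2 = (60/2159)**2 = 3600/4661281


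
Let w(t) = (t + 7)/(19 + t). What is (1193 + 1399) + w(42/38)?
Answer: 495149/191 ≈ 2592.4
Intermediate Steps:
w(t) = (7 + t)/(19 + t)
(1193 + 1399) + w(42/38) = (1193 + 1399) + (7 + 42/38)/(19 + 42/38) = 2592 + (7 + 42*(1/38))/(19 + 42*(1/38)) = 2592 + (7 + 21/19)/(19 + 21/19) = 2592 + (154/19)/(382/19) = 2592 + (19/382)*(154/19) = 2592 + 77/191 = 495149/191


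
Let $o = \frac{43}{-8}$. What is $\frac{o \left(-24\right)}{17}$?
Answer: $\frac{129}{17} \approx 7.5882$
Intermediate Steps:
$o = - \frac{43}{8}$ ($o = 43 \left(- \frac{1}{8}\right) = - \frac{43}{8} \approx -5.375$)
$\frac{o \left(-24\right)}{17} = \frac{\left(- \frac{43}{8}\right) \left(-24\right)}{17} = 129 \cdot \frac{1}{17} = \frac{129}{17}$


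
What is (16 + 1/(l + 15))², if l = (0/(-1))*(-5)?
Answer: 58081/225 ≈ 258.14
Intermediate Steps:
l = 0 (l = (0*(-1))*(-5) = 0*(-5) = 0)
(16 + 1/(l + 15))² = (16 + 1/(0 + 15))² = (16 + 1/15)² = (241/15)² = 58081/225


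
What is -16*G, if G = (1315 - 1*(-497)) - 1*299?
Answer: -24208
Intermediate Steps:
G = 1513 (G = (1315 + 497) - 299 = 1812 - 299 = 1513)
-16*G = -16*1513 = -24208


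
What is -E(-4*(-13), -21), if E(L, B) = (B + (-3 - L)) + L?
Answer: 24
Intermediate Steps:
E(L, B) = -3 + B (E(L, B) = (-3 + B - L) + L = -3 + B)
-E(-4*(-13), -21) = -(-3 - 21) = -1*(-24) = 24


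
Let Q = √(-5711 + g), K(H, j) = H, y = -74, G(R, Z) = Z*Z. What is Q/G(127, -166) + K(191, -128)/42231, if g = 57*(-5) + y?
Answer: 191/42231 + I*√6070/27556 ≈ 0.0045227 + 0.0028273*I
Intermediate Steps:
G(R, Z) = Z²
g = -359 (g = 57*(-5) - 74 = -285 - 74 = -359)
Q = I*√6070 (Q = √(-5711 - 359) = √(-6070) = I*√6070 ≈ 77.91*I)
Q/G(127, -166) + K(191, -128)/42231 = (I*√6070)/((-166)²) + 191/42231 = (I*√6070)/27556 + 191*(1/42231) = (I*√6070)*(1/27556) + 191/42231 = I*√6070/27556 + 191/42231 = 191/42231 + I*√6070/27556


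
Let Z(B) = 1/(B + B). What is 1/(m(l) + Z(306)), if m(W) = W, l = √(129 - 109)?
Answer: -612/7490879 + 749088*√5/7490879 ≈ 0.22353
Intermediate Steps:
Z(B) = 1/(2*B)
l = 2*√5 (l = √20 = 2*√5 ≈ 4.4721)
1/(m(l) + Z(306)) = 1/(2*√5 + (½)/306) = 1/(2*√5 + (½)*(1/306)) = 1/(2*√5 + 1/612) = 1/(1/612 + 2*√5)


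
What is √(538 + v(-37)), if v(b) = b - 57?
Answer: 2*√111 ≈ 21.071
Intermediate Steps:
v(b) = -57 + b
√(538 + v(-37)) = √(538 + (-57 - 37)) = √(538 - 94) = √444 = 2*√111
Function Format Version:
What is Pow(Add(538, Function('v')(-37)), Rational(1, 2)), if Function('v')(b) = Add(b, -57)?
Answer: Mul(2, Pow(111, Rational(1, 2))) ≈ 21.071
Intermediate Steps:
Function('v')(b) = Add(-57, b)
Pow(Add(538, Function('v')(-37)), Rational(1, 2)) = Pow(Add(538, Add(-57, -37)), Rational(1, 2)) = Pow(Add(538, -94), Rational(1, 2)) = Pow(444, Rational(1, 2)) = Mul(2, Pow(111, Rational(1, 2)))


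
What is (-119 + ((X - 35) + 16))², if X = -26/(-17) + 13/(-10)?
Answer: 548543241/28900 ≈ 18981.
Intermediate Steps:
X = 39/170 (X = -26*(-1/17) + 13*(-⅒) = 26/17 - 13/10 = 39/170 ≈ 0.22941)
(-119 + ((X - 35) + 16))² = (-119 + ((39/170 - 35) + 16))² = (-119 + (-5911/170 + 16))² = (-119 - 3191/170)² = (-23421/170)² = 548543241/28900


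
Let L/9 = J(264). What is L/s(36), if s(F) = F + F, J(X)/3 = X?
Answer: 99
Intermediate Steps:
J(X) = 3*X
s(F) = 2*F
L = 7128 (L = 9*(3*264) = 9*792 = 7128)
L/s(36) = 7128/((2*36)) = 7128/72 = 7128*(1/72) = 99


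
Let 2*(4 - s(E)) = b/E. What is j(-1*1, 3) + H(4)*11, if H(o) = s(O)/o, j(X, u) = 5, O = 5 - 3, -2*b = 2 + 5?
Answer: 589/32 ≈ 18.406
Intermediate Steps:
b = -7/2 (b = -(2 + 5)/2 = -1/2*7 = -7/2 ≈ -3.5000)
O = 2
s(E) = 4 + 7/(4*E) (s(E) = 4 - (-7)/(4*E) = 4 + 7/(4*E))
H(o) = 39/(8*o) (H(o) = (4 + (7/4)/2)/o = (4 + (7/4)*(1/2))/o = (4 + 7/8)/o = 39/(8*o))
j(-1*1, 3) + H(4)*11 = 5 + ((39/8)/4)*11 = 5 + ((39/8)*(1/4))*11 = 5 + (39/32)*11 = 5 + 429/32 = 589/32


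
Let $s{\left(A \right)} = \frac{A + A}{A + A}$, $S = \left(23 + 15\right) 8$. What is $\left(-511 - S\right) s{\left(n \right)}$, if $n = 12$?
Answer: $-815$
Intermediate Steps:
$S = 304$ ($S = 38 \cdot 8 = 304$)
$s{\left(A \right)} = 1$ ($s{\left(A \right)} = \frac{2 A}{2 A} = 2 A \frac{1}{2 A} = 1$)
$\left(-511 - S\right) s{\left(n \right)} = \left(-511 - 304\right) 1 = \left(-815\right) 1 = -815$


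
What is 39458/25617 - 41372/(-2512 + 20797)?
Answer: -112778998/156135615 ≈ -0.72231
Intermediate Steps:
39458/25617 - 41372/(-2512 + 20797) = 39458*(1/25617) - 41372/18285 = 39458/25617 - 41372*1/18285 = 39458/25617 - 41372/18285 = -112778998/156135615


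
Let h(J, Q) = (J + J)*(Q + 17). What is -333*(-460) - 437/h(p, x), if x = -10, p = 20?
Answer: 42889963/280 ≈ 1.5318e+5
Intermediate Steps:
h(J, Q) = 2*J*(17 + Q) (h(J, Q) = (2*J)*(17 + Q) = 2*J*(17 + Q))
-333*(-460) - 437/h(p, x) = -333*(-460) - 437*1/(40*(17 - 10)) = 153180 - 437/(2*20*7) = 153180 - 437/280 = 42889963/280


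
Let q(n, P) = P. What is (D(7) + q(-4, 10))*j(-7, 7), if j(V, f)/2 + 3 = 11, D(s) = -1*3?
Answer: 112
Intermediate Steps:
D(s) = -3
j(V, f) = 16 (j(V, f) = -6 + 2*11 = -6 + 22 = 16)
(D(7) + q(-4, 10))*j(-7, 7) = (-3 + 10)*16 = 7*16 = 112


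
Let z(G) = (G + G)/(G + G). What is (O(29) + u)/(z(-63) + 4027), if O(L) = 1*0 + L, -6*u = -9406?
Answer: 2395/6042 ≈ 0.39639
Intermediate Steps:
u = 4703/3 (u = -⅙*(-9406) = 4703/3 ≈ 1567.7)
O(L) = L (O(L) = 0 + L = L)
z(G) = 1 (z(G) = (2*G)/((2*G)) = (2*G)*(1/(2*G)) = 1)
(O(29) + u)/(z(-63) + 4027) = (29 + 4703/3)/(1 + 4027) = (4790/3)/4028 = (4790/3)*(1/4028) = 2395/6042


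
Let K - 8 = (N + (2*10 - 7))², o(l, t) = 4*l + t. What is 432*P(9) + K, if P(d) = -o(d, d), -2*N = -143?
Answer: -49167/4 ≈ -12292.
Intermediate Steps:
N = 143/2 (N = -½*(-143) = 143/2 ≈ 71.500)
o(l, t) = t + 4*l
P(d) = -5*d (P(d) = -(d + 4*d) = -5*d)
K = 28593/4 (K = 8 + (143/2 + (2*10 - 7))² = 8 + (143/2 + (20 - 7))² = 8 + (143/2 + 13)² = 8 + (169/2)² = 8 + 28561/4 = 28593/4 ≈ 7148.3)
432*P(9) + K = 432*(-5*9) + 28593/4 = 432*(-45) + 28593/4 = -19440 + 28593/4 = -49167/4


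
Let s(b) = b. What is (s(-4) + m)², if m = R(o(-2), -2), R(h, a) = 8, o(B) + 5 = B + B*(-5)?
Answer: 16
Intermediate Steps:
o(B) = -5 - 4*B (o(B) = -5 + (B + B*(-5)) = -5 + (B - 5*B) = -5 - 4*B)
m = 8
(s(-4) + m)² = (-4 + 8)² = 4² = 16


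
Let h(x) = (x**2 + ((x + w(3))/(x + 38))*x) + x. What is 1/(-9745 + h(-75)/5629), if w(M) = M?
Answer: -208273/2029420435 ≈ -0.00010263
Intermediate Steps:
h(x) = x + x**2 + x*(3 + x)/(38 + x) (h(x) = (x**2 + ((x + 3)/(x + 38))*x) + x = (x**2 + ((3 + x)/(38 + x))*x) + x = (x**2 + x*(3 + x)/(38 + x)) + x = x + x**2 + x*(3 + x)/(38 + x))
1/(-9745 + h(-75)/5629) = 1/(-9745 - 75*(41 + (-75)**2 + 40*(-75))/(38 - 75)/5629) = 1/(-9745 - 75*(41 + 5625 - 3000)/(-37)*(1/5629)) = 1/(-9745 - 75*(-1/37)*2666*(1/5629)) = 1/(-9745 + (199950/37)*(1/5629)) = 1/(-9745 + 199950/208273) = 1/(-2029420435/208273) = -208273/2029420435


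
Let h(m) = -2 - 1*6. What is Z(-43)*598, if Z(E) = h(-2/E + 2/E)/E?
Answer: 4784/43 ≈ 111.26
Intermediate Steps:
h(m) = -8 (h(m) = -2 - 6 = -8)
Z(E) = -8/E
Z(-43)*598 = -8/(-43)*598 = -8*(-1/43)*598 = (8/43)*598 = 4784/43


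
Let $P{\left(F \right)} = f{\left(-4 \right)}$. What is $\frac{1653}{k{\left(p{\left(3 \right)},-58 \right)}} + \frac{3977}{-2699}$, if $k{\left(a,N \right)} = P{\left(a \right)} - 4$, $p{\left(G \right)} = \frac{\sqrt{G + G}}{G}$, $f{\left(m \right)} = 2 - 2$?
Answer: $- \frac{4477355}{10796} \approx -414.72$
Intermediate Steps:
$f{\left(m \right)} = 0$
$P{\left(F \right)} = 0$
$p{\left(G \right)} = \frac{\sqrt{2}}{\sqrt{G}}$ ($p{\left(G \right)} = \frac{\sqrt{2 G}}{G} = \frac{\sqrt{2} \sqrt{G}}{G} = \frac{\sqrt{2}}{\sqrt{G}}$)
$k{\left(a,N \right)} = -4$ ($k{\left(a,N \right)} = 0 - 4 = -4$)
$\frac{1653}{k{\left(p{\left(3 \right)},-58 \right)}} + \frac{3977}{-2699} = \frac{1653}{-4} + \frac{3977}{-2699} = 1653 \left(- \frac{1}{4}\right) + 3977 \left(- \frac{1}{2699}\right) = - \frac{1653}{4} - \frac{3977}{2699} = - \frac{4477355}{10796}$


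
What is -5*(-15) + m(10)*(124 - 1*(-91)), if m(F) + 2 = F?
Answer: 1795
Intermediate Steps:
m(F) = -2 + F
-5*(-15) + m(10)*(124 - 1*(-91)) = -5*(-15) + (-2 + 10)*(124 - 1*(-91)) = 75 + 8*(124 + 91) = 75 + 8*215 = 75 + 1720 = 1795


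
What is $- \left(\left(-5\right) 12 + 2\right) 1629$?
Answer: $94482$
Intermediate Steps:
$- \left(\left(-5\right) 12 + 2\right) 1629 = - \left(-60 + 2\right) 1629 = - \left(-58\right) 1629 = \left(-1\right) \left(-94482\right) = 94482$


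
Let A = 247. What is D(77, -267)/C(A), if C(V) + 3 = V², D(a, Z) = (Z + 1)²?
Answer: 35378/30503 ≈ 1.1598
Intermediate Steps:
D(a, Z) = (1 + Z)²
C(V) = -3 + V²
D(77, -267)/C(A) = (1 - 267)²/(-3 + 247²) = (-266)²/(-3 + 61009) = 70756/61006 = 70756*(1/61006) = 35378/30503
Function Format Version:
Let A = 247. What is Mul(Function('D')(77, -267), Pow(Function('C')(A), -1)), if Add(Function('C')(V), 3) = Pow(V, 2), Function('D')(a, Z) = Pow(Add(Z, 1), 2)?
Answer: Rational(35378, 30503) ≈ 1.1598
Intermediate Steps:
Function('D')(a, Z) = Pow(Add(1, Z), 2)
Function('C')(V) = Add(-3, Pow(V, 2))
Mul(Function('D')(77, -267), Pow(Function('C')(A), -1)) = Mul(Pow(Add(1, -267), 2), Pow(Add(-3, Pow(247, 2)), -1)) = Mul(Pow(-266, 2), Pow(Add(-3, 61009), -1)) = Mul(70756, Pow(61006, -1)) = Mul(70756, Rational(1, 61006)) = Rational(35378, 30503)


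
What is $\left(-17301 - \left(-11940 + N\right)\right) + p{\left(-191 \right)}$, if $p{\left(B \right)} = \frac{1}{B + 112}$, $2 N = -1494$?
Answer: $- \frac{364507}{79} \approx -4614.0$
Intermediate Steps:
$N = -747$ ($N = \frac{1}{2} \left(-1494\right) = -747$)
$p{\left(B \right)} = \frac{1}{112 + B}$
$\left(-17301 - \left(-11940 + N\right)\right) + p{\left(-191 \right)} = \left(-17301 + \left(11940 - -747\right)\right) + \frac{1}{112 - 191} = \left(-17301 + \left(11940 + 747\right)\right) + \frac{1}{-79} = \left(-17301 + 12687\right) - \frac{1}{79} = -4614 - \frac{1}{79} = - \frac{364507}{79}$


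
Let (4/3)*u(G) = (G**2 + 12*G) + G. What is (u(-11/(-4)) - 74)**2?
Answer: 7059649/4096 ≈ 1723.5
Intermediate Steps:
u(G) = 3*G**2/4 + 39*G/4 (u(G) = 3*((G**2 + 12*G) + G)/4 = 3*(G**2 + 13*G)/4 = 3*G**2/4 + 39*G/4)
(u(-11/(-4)) - 74)**2 = (3*(-11/(-4))*(13 - 11/(-4))/4 - 74)**2 = (3*(-11*(-1/4))*(13 - 11*(-1/4))/4 - 74)**2 = ((3/4)*(11/4)*(13 + 11/4) - 74)**2 = ((3/4)*(11/4)*(63/4) - 74)**2 = (2079/64 - 74)**2 = (-2657/64)**2 = 7059649/4096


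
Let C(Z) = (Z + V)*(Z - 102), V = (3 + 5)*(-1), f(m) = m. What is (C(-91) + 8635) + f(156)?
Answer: 27898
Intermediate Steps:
V = -8 (V = 8*(-1) = -8)
C(Z) = (-102 + Z)*(-8 + Z) (C(Z) = (Z - 8)*(Z - 102) = (-8 + Z)*(-102 + Z) = (-102 + Z)*(-8 + Z))
(C(-91) + 8635) + f(156) = ((816 + (-91)² - 110*(-91)) + 8635) + 156 = ((816 + 8281 + 10010) + 8635) + 156 = (19107 + 8635) + 156 = 27742 + 156 = 27898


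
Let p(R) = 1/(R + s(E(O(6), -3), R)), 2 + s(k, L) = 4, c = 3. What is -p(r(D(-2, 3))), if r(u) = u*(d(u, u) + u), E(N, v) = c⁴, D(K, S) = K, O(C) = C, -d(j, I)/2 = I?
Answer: ½ ≈ 0.50000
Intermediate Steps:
d(j, I) = -2*I
E(N, v) = 81 (E(N, v) = 3⁴ = 81)
s(k, L) = 2 (s(k, L) = -2 + 4 = 2)
r(u) = -u² (r(u) = u*(-2*u + u) = u*(-u) = -u²)
p(R) = 1/(2 + R) (p(R) = 1/(R + 2) = 1/(2 + R))
-p(r(D(-2, 3))) = -1/(2 - 1*(-2)²) = -1/(2 - 1*4) = -1/(2 - 4) = -1/(-2) = -1*(-½) = ½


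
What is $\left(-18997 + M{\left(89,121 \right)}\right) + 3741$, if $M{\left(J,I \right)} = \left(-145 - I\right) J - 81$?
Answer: $-39011$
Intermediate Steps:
$M{\left(J,I \right)} = -81 + J \left(-145 - I\right)$ ($M{\left(J,I \right)} = J \left(-145 - I\right) - 81 = -81 + J \left(-145 - I\right)$)
$\left(-18997 + M{\left(89,121 \right)}\right) + 3741 = \left(-18997 - \left(12986 + 10769\right)\right) + 3741 = \left(-18997 - 23755\right) + 3741 = -42752 + 3741 = -39011$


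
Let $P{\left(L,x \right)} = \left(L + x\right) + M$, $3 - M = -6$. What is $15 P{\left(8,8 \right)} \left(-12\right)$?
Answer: $-4500$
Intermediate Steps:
$M = 9$ ($M = 3 - -6 = 3 + 6 = 9$)
$P{\left(L,x \right)} = 9 + L + x$ ($P{\left(L,x \right)} = \left(L + x\right) + 9 = 9 + L + x$)
$15 P{\left(8,8 \right)} \left(-12\right) = 15 \left(9 + 8 + 8\right) \left(-12\right) = 15 \cdot 25 \left(-12\right) = 375 \left(-12\right) = -4500$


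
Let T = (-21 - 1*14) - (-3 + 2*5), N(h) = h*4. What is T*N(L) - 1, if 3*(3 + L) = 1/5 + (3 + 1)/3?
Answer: 6257/15 ≈ 417.13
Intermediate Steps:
L = -112/45 (L = -3 + (1/5 + (3 + 1)/3)/3 = -3 + (1*(1/5) + 4*(1/3))/3 = -3 + (1/5 + 4/3)/3 = -3 + (1/3)*(23/15) = -3 + 23/45 = -112/45 ≈ -2.4889)
N(h) = 4*h
T = -42 (T = (-21 - 14) - (-3 + 10) = -35 - 1*7 = -35 - 7 = -42)
T*N(L) - 1 = -168*(-112)/45 - 1 = -42*(-448/45) - 1 = 6272/15 - 1 = 6257/15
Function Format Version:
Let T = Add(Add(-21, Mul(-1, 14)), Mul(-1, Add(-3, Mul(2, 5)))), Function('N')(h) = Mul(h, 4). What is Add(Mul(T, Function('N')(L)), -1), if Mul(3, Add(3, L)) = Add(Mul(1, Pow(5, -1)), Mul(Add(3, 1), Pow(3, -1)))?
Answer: Rational(6257, 15) ≈ 417.13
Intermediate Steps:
L = Rational(-112, 45) (L = Add(-3, Mul(Rational(1, 3), Add(Mul(1, Pow(5, -1)), Mul(Add(3, 1), Pow(3, -1))))) = Add(-3, Mul(Rational(1, 3), Add(Mul(1, Rational(1, 5)), Mul(4, Rational(1, 3))))) = Add(-3, Mul(Rational(1, 3), Add(Rational(1, 5), Rational(4, 3)))) = Add(-3, Mul(Rational(1, 3), Rational(23, 15))) = Add(-3, Rational(23, 45)) = Rational(-112, 45) ≈ -2.4889)
Function('N')(h) = Mul(4, h)
T = -42 (T = Add(Add(-21, -14), Mul(-1, Add(-3, 10))) = Add(-35, Mul(-1, 7)) = Add(-35, -7) = -42)
Add(Mul(T, Function('N')(L)), -1) = Add(Mul(-42, Mul(4, Rational(-112, 45))), -1) = Add(Mul(-42, Rational(-448, 45)), -1) = Add(Rational(6272, 15), -1) = Rational(6257, 15)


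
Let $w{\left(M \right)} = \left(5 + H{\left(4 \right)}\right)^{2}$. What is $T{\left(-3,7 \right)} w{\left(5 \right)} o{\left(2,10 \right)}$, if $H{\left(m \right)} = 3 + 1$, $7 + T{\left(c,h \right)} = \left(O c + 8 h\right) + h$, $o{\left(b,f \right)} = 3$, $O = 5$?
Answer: $9963$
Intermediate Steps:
$T{\left(c,h \right)} = -7 + 5 c + 9 h$ ($T{\left(c,h \right)} = -7 + \left(\left(5 c + 8 h\right) + h\right) = -7 + \left(5 c + 9 h\right) = -7 + 5 c + 9 h$)
$H{\left(m \right)} = 4$
$w{\left(M \right)} = 81$ ($w{\left(M \right)} = \left(5 + 4\right)^{2} = 9^{2} = 81$)
$T{\left(-3,7 \right)} w{\left(5 \right)} o{\left(2,10 \right)} = \left(-7 + 5 \left(-3\right) + 9 \cdot 7\right) 81 \cdot 3 = \left(-7 - 15 + 63\right) 81 \cdot 3 = 41 \cdot 81 \cdot 3 = 3321 \cdot 3 = 9963$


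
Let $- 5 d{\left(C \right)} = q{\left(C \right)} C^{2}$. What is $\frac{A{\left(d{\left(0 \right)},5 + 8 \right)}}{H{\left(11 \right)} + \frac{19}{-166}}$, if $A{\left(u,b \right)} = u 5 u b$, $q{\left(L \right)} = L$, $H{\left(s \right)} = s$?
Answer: $0$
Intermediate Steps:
$d{\left(C \right)} = - \frac{C^{3}}{5}$ ($d{\left(C \right)} = - \frac{C C^{2}}{5} = - \frac{C^{3}}{5}$)
$A{\left(u,b \right)} = 5 b u^{2}$ ($A{\left(u,b \right)} = 5 u b u = 5 b u^{2}$)
$\frac{A{\left(d{\left(0 \right)},5 + 8 \right)}}{H{\left(11 \right)} + \frac{19}{-166}} = \frac{5 \left(5 + 8\right) \left(- \frac{0^{3}}{5}\right)^{2}}{11 + \frac{19}{-166}} = \frac{5 \cdot 13 \left(\left(- \frac{1}{5}\right) 0\right)^{2}}{11 + 19 \left(- \frac{1}{166}\right)} = \frac{5 \cdot 13 \cdot 0^{2}}{11 - \frac{19}{166}} = \frac{5 \cdot 13 \cdot 0}{\frac{1807}{166}} = 0 \cdot \frac{166}{1807} = 0$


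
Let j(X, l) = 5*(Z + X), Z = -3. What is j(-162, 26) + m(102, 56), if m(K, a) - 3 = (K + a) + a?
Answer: -608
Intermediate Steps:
m(K, a) = 3 + K + 2*a (m(K, a) = 3 + ((K + a) + a) = 3 + (K + 2*a) = 3 + K + 2*a)
j(X, l) = -15 + 5*X (j(X, l) = 5*(-3 + X) = -15 + 5*X)
j(-162, 26) + m(102, 56) = (-15 + 5*(-162)) + (3 + 102 + 2*56) = (-15 - 810) + (3 + 102 + 112) = -825 + 217 = -608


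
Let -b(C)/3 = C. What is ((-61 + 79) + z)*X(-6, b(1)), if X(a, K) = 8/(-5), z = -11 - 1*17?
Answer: 16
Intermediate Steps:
b(C) = -3*C
z = -28 (z = -11 - 17 = -28)
X(a, K) = -8/5 (X(a, K) = 8*(-⅕) = -8/5)
((-61 + 79) + z)*X(-6, b(1)) = ((-61 + 79) - 28)*(-8/5) = (18 - 28)*(-8/5) = -10*(-8/5) = 16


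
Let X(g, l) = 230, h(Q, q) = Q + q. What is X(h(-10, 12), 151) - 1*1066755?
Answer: -1066525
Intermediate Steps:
X(h(-10, 12), 151) - 1*1066755 = 230 - 1*1066755 = 230 - 1066755 = -1066525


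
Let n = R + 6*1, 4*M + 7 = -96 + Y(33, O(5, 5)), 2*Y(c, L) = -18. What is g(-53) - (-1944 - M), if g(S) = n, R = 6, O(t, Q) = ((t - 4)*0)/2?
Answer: 1928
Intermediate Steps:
O(t, Q) = 0 (O(t, Q) = ((-4 + t)*0)*(½) = 0*(½) = 0)
Y(c, L) = -9 (Y(c, L) = (½)*(-18) = -9)
M = -28 (M = -7/4 + (-96 - 9)/4 = -7/4 + (¼)*(-105) = -7/4 - 105/4 = -28)
n = 12 (n = 6 + 6*1 = 6 + 6 = 12)
g(S) = 12
g(-53) - (-1944 - M) = 12 - (-1944 - 1*(-28)) = 12 - (-1944 + 28) = 12 - 1*(-1916) = 12 + 1916 = 1928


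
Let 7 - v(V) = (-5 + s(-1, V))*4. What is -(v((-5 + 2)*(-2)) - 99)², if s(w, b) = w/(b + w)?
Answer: -126736/25 ≈ -5069.4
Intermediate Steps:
v(V) = 27 + 4/(-1 + V) (v(V) = 7 - (-5 - 1/(V - 1))*4 = 7 - (-5 - 1/(-1 + V))*4 = 7 - (-20 - 4/(-1 + V)) = 7 + (20 + 4/(-1 + V)) = 27 + 4/(-1 + V))
-(v((-5 + 2)*(-2)) - 99)² = -((-23 + 27*((-5 + 2)*(-2)))/(-1 + (-5 + 2)*(-2)) - 99)² = -((-23 + 27*(-3*(-2)))/(-1 - 3*(-2)) - 99)² = -((-23 + 27*6)/(-1 + 6) - 99)² = -((-23 + 162)/5 - 99)² = -((⅕)*139 - 99)² = -(139/5 - 99)² = -(-356/5)² = -1*126736/25 = -126736/25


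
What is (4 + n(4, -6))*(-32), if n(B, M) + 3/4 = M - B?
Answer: 216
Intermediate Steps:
n(B, M) = -3/4 + M - B (n(B, M) = -3/4 + (M - B) = -3/4 + M - B)
(4 + n(4, -6))*(-32) = (4 + (-3/4 - 6 - 1*4))*(-32) = (4 + (-3/4 - 6 - 4))*(-32) = (4 - 43/4)*(-32) = -27/4*(-32) = 216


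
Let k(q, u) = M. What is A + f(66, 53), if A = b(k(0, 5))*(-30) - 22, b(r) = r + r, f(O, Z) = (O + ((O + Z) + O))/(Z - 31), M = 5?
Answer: -6833/22 ≈ -310.59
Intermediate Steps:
k(q, u) = 5
f(O, Z) = (Z + 3*O)/(-31 + Z) (f(O, Z) = (O + (Z + 2*O))/(-31 + Z) = (Z + 3*O)/(-31 + Z))
b(r) = 2*r
A = -322 (A = (2*5)*(-30) - 22 = 10*(-30) - 22 = -300 - 22 = -322)
A + f(66, 53) = -322 + (53 + 3*66)/(-31 + 53) = -322 + (53 + 198)/22 = -322 + (1/22)*251 = -322 + 251/22 = -6833/22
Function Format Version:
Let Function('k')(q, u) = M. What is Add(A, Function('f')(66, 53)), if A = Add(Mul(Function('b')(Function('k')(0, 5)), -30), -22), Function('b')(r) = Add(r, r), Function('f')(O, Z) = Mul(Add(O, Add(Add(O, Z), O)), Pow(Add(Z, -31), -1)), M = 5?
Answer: Rational(-6833, 22) ≈ -310.59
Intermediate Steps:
Function('k')(q, u) = 5
Function('f')(O, Z) = Mul(Pow(Add(-31, Z), -1), Add(Z, Mul(3, O))) (Function('f')(O, Z) = Mul(Add(O, Add(Z, Mul(2, O))), Pow(Add(-31, Z), -1)) = Mul(Add(Z, Mul(3, O)), Pow(Add(-31, Z), -1)) = Mul(Pow(Add(-31, Z), -1), Add(Z, Mul(3, O))))
Function('b')(r) = Mul(2, r)
A = -322 (A = Add(Mul(Mul(2, 5), -30), -22) = Add(Mul(10, -30), -22) = Add(-300, -22) = -322)
Add(A, Function('f')(66, 53)) = Add(-322, Mul(Pow(Add(-31, 53), -1), Add(53, Mul(3, 66)))) = Add(-322, Mul(Pow(22, -1), Add(53, 198))) = Add(-322, Mul(Rational(1, 22), 251)) = Add(-322, Rational(251, 22)) = Rational(-6833, 22)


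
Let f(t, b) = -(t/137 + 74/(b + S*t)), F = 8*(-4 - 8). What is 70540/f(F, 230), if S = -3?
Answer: 13529572/107 ≈ 1.2644e+5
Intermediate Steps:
F = -96 (F = 8*(-12) = -96)
f(t, b) = -74/(b - 3*t) - t/137 (f(t, b) = -(t/137 + 74/(b - 3*t)) = -(74/(b - 3*t) + t/137) = -74/(b - 3*t) - t/137)
70540/f(F, 230) = 70540/(((-10138 + 3*(-96)² - 1*230*(-96))/(137*(230 - 3*(-96))))) = 70540/(((-10138 + 3*9216 + 22080)/(137*(230 + 288)))) = 70540/(((1/137)*(-10138 + 27648 + 22080)/518)) = 70540/(((1/137)*(1/518)*39590)) = 70540/(535/959) = 70540*(959/535) = 13529572/107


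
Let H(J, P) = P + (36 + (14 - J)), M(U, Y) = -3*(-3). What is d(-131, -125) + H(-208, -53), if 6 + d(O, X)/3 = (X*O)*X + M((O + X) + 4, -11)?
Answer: -6140411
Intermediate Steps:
M(U, Y) = 9
d(O, X) = 9 + 3*O*X² (d(O, X) = -18 + 3*((X*O)*X + 9) = -18 + 3*((O*X)*X + 9) = -18 + 3*(O*X² + 9) = -18 + 3*(9 + O*X²) = -18 + (27 + 3*O*X²) = 9 + 3*O*X²)
H(J, P) = 50 + P - J (H(J, P) = P + (50 - J) = 50 + P - J)
d(-131, -125) + H(-208, -53) = (9 + 3*(-131)*(-125)²) + (50 - 53 - 1*(-208)) = (9 + 3*(-131)*15625) + (50 - 53 + 208) = (9 - 6140625) + 205 = -6140616 + 205 = -6140411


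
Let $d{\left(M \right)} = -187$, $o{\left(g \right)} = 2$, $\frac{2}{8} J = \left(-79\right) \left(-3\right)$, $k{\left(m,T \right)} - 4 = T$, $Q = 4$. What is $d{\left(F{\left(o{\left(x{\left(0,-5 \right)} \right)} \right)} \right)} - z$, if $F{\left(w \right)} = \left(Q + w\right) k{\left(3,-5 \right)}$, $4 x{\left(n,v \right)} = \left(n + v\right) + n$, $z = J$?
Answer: $-1135$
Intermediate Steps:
$k{\left(m,T \right)} = 4 + T$
$J = 948$ ($J = 4 \left(\left(-79\right) \left(-3\right)\right) = 4 \cdot 237 = 948$)
$z = 948$
$x{\left(n,v \right)} = \frac{n}{2} + \frac{v}{4}$ ($x{\left(n,v \right)} = \frac{\left(n + v\right) + n}{4} = \frac{v + 2 n}{4} = \frac{n}{2} + \frac{v}{4}$)
$F{\left(w \right)} = -4 - w$ ($F{\left(w \right)} = \left(4 + w\right) \left(4 - 5\right) = \left(4 + w\right) \left(-1\right) = -4 - w$)
$d{\left(F{\left(o{\left(x{\left(0,-5 \right)} \right)} \right)} \right)} - z = -187 - 948 = -1135$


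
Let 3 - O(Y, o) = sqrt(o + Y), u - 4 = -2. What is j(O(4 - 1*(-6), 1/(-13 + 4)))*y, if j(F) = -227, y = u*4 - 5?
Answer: -681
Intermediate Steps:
u = 2 (u = 4 - 2 = 2)
O(Y, o) = 3 - sqrt(Y + o) (O(Y, o) = 3 - sqrt(o + Y) = 3 - sqrt(Y + o))
y = 3 (y = 2*4 - 5 = 8 - 5 = 3)
j(O(4 - 1*(-6), 1/(-13 + 4)))*y = -227*3 = -681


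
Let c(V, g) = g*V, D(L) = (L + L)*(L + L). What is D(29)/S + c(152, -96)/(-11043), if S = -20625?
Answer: 29312372/25306875 ≈ 1.1583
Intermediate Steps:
D(L) = 4*L**2 (D(L) = (2*L)*(2*L) = 4*L**2)
c(V, g) = V*g
D(29)/S + c(152, -96)/(-11043) = (4*29**2)/(-20625) + (152*(-96))/(-11043) = (4*841)*(-1/20625) - 14592*(-1/11043) = 3364*(-1/20625) + 4864/3681 = -3364/20625 + 4864/3681 = 29312372/25306875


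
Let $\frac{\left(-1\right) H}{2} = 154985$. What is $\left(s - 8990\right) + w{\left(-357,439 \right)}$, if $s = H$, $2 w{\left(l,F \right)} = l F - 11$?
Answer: $-397327$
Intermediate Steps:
$H = -309970$ ($H = \left(-2\right) 154985 = -309970$)
$w{\left(l,F \right)} = - \frac{11}{2} + \frac{F l}{2}$ ($w{\left(l,F \right)} = \frac{l F - 11}{2} = \frac{F l - 11}{2} = \frac{-11 + F l}{2} = - \frac{11}{2} + \frac{F l}{2}$)
$s = -309970$
$\left(s - 8990\right) + w{\left(-357,439 \right)} = \left(-309970 - 8990\right) + \left(- \frac{11}{2} + \frac{1}{2} \cdot 439 \left(-357\right)\right) = \left(-309970 - 8990\right) - 78367 = -318960 - 78367 = -397327$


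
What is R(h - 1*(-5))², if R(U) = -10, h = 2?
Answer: 100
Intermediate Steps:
R(h - 1*(-5))² = (-10)² = 100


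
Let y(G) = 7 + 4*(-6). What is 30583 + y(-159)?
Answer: 30566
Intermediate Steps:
y(G) = -17 (y(G) = 7 - 24 = -17)
30583 + y(-159) = 30583 - 17 = 30566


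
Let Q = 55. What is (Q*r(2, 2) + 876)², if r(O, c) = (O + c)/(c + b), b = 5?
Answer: 40347904/49 ≈ 8.2343e+5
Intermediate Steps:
r(O, c) = (O + c)/(5 + c) (r(O, c) = (O + c)/(c + 5) = (O + c)/(5 + c))
(Q*r(2, 2) + 876)² = (55*((2 + 2)/(5 + 2)) + 876)² = (55*(4/7) + 876)² = (220/7 + 876)² = (6352/7)² = 40347904/49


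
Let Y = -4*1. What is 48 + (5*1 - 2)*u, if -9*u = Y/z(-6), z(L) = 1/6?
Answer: 56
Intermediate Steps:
z(L) = ⅙
Y = -4
u = 8/3 (u = -(-4)/(9*⅙) = -(-4)*6/9 = -⅑*(-24) = 8/3 ≈ 2.6667)
48 + (5*1 - 2)*u = 48 + (5*1 - 2)*(8/3) = 48 + (5 - 2)*(8/3) = 48 + 3*(8/3) = 48 + 8 = 56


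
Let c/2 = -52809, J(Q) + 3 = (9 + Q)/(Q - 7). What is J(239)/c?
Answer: 28/1531461 ≈ 1.8283e-5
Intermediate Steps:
J(Q) = -3 + (9 + Q)/(-7 + Q) (J(Q) = -3 + (9 + Q)/(Q - 7) = -3 + (9 + Q)/(-7 + Q))
c = -105618 (c = 2*(-52809) = -105618)
J(239)/c = (2*(15 - 1*239)/(-7 + 239))/(-105618) = (2*(15 - 239)/232)*(-1/105618) = (2*(1/232)*(-224))*(-1/105618) = -56/29*(-1/105618) = 28/1531461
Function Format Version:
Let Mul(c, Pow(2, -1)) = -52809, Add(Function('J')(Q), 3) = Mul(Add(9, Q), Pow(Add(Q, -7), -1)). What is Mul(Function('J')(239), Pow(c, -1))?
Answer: Rational(28, 1531461) ≈ 1.8283e-5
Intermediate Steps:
Function('J')(Q) = Add(-3, Mul(Pow(Add(-7, Q), -1), Add(9, Q))) (Function('J')(Q) = Add(-3, Mul(Add(9, Q), Pow(Add(Q, -7), -1))) = Add(-3, Mul(Add(9, Q), Pow(Add(-7, Q), -1))) = Add(-3, Mul(Pow(Add(-7, Q), -1), Add(9, Q))))
c = -105618 (c = Mul(2, -52809) = -105618)
Mul(Function('J')(239), Pow(c, -1)) = Mul(Mul(2, Pow(Add(-7, 239), -1), Add(15, Mul(-1, 239))), Pow(-105618, -1)) = Mul(Mul(2, Pow(232, -1), Add(15, -239)), Rational(-1, 105618)) = Mul(Mul(2, Rational(1, 232), -224), Rational(-1, 105618)) = Mul(Rational(-56, 29), Rational(-1, 105618)) = Rational(28, 1531461)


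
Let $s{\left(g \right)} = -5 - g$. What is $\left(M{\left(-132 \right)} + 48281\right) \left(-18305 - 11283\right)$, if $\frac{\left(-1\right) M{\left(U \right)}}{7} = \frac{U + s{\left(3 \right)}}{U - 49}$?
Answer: $- \frac{258536423028}{181} \approx -1.4284 \cdot 10^{9}$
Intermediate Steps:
$M{\left(U \right)} = - \frac{7 \left(-8 + U\right)}{-49 + U}$ ($M{\left(U \right)} = - 7 \frac{U - 8}{U - 49} = - 7 \frac{U - 8}{-49 + U} = - 7 \frac{-8 + U}{-49 + U} = - \frac{7 \left(-8 + U\right)}{-49 + U}$)
$\left(M{\left(-132 \right)} + 48281\right) \left(-18305 - 11283\right) = \left(\frac{7 \left(8 - -132\right)}{-49 - 132} + 48281\right) \left(-18305 - 11283\right) = \left(\frac{7 \left(8 + 132\right)}{-181} + 48281\right) \left(-29588\right) = \left(7 \left(- \frac{1}{181}\right) 140 + 48281\right) \left(-29588\right) = \left(- \frac{980}{181} + 48281\right) \left(-29588\right) = \frac{8737881}{181} \left(-29588\right) = - \frac{258536423028}{181}$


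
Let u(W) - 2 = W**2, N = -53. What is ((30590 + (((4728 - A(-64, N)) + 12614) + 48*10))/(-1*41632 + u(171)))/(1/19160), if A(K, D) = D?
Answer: -928589400/12389 ≈ -74953.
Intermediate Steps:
u(W) = 2 + W**2
((30590 + (((4728 - A(-64, N)) + 12614) + 48*10))/(-1*41632 + u(171)))/(1/19160) = ((30590 + (((4728 - 1*(-53)) + 12614) + 48*10))/(-1*41632 + (2 + 171**2)))/(1/19160) = ((30590 + (((4728 + 53) + 12614) + 480))/(-41632 + (2 + 29241)))/(1/19160) = ((30590 + ((4781 + 12614) + 480))/(-41632 + 29243))*19160 = ((30590 + (17395 + 480))/(-12389))*19160 = ((30590 + 17875)*(-1/12389))*19160 = (48465*(-1/12389))*19160 = -48465/12389*19160 = -928589400/12389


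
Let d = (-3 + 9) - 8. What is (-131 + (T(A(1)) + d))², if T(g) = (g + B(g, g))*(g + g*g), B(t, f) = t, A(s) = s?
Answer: 16641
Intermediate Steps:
d = -2 (d = 6 - 8 = -2)
T(g) = 2*g*(g + g²) (T(g) = (g + g)*(g + g*g) = (2*g)*(g + g²) = 2*g*(g + g²))
(-131 + (T(A(1)) + d))² = (-131 + (2*1²*(1 + 1) - 2))² = (-131 + (2*1*2 - 2))² = (-131 + (4 - 2))² = (-131 + 2)² = (-129)² = 16641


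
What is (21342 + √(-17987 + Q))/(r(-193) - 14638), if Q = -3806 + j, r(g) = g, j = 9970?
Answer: -21342/14831 - I*√11823/14831 ≈ -1.439 - 0.0073315*I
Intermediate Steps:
Q = 6164 (Q = -3806 + 9970 = 6164)
(21342 + √(-17987 + Q))/(r(-193) - 14638) = (21342 + √(-17987 + 6164))/(-193 - 14638) = (21342 + √(-11823))/(-14831) = (21342 + I*√11823)*(-1/14831) = -21342/14831 - I*√11823/14831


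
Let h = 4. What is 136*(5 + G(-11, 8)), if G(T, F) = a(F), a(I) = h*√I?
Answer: 680 + 1088*√2 ≈ 2218.7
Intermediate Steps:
a(I) = 4*√I
G(T, F) = 4*√F
136*(5 + G(-11, 8)) = 136*(5 + 4*√8) = 136*(5 + 4*(2*√2)) = 136*(5 + 8*√2) = 680 + 1088*√2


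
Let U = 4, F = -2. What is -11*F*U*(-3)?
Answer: -264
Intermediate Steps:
-11*F*U*(-3) = -11*(-2*4)*(-3) = -(-88)*(-3) = -11*24 = -264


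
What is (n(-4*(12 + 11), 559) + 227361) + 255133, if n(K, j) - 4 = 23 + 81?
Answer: 482602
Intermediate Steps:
n(K, j) = 108 (n(K, j) = 4 + (23 + 81) = 4 + 104 = 108)
(n(-4*(12 + 11), 559) + 227361) + 255133 = (108 + 227361) + 255133 = 227469 + 255133 = 482602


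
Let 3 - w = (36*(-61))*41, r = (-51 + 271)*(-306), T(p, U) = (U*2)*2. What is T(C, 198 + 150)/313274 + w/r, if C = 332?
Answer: -4685528041/3514934280 ≈ -1.3330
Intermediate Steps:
T(p, U) = 4*U (T(p, U) = (2*U)*2 = 4*U)
r = -67320 (r = 220*(-306) = -67320)
w = 90039 (w = 3 - 36*(-61)*41 = 3 - (-2196)*41 = 3 - 1*(-90036) = 3 + 90036 = 90039)
T(C, 198 + 150)/313274 + w/r = (4*(198 + 150))/313274 + 90039/(-67320) = (4*348)*(1/313274) + 90039*(-1/67320) = 1392*(1/313274) - 30013/22440 = 696/156637 - 30013/22440 = -4685528041/3514934280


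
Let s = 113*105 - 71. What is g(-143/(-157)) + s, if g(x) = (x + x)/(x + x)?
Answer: 11795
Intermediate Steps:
s = 11794 (s = 11865 - 71 = 11794)
g(x) = 1 (g(x) = (2*x)/((2*x)) = (2*x)*(1/(2*x)) = 1)
g(-143/(-157)) + s = 1 + 11794 = 11795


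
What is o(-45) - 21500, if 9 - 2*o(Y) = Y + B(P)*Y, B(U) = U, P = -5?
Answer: -43171/2 ≈ -21586.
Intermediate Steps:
o(Y) = 9/2 + 2*Y (o(Y) = 9/2 - (Y - 5*Y)/2 = 9/2 - (-2)*Y = 9/2 + 2*Y)
o(-45) - 21500 = (9/2 + 2*(-45)) - 21500 = (9/2 - 90) - 21500 = -171/2 - 21500 = -43171/2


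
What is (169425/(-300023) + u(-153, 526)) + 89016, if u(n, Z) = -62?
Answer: 26688076517/300023 ≈ 88953.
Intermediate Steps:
(169425/(-300023) + u(-153, 526)) + 89016 = (169425/(-300023) - 62) + 89016 = (169425*(-1/300023) - 62) + 89016 = (-169425/300023 - 62) + 89016 = -18770851/300023 + 89016 = 26688076517/300023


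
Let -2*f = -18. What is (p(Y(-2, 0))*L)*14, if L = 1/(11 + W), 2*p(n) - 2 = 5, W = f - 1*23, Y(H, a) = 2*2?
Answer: -49/3 ≈ -16.333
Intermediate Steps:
f = 9 (f = -½*(-18) = 9)
Y(H, a) = 4
W = -14 (W = 9 - 1*23 = 9 - 23 = -14)
p(n) = 7/2 (p(n) = 1 + (½)*5 = 1 + 5/2 = 7/2)
L = -⅓ (L = 1/(11 - 14) = 1/(-3) = -⅓ ≈ -0.33333)
(p(Y(-2, 0))*L)*14 = ((7/2)*(-⅓))*14 = -7/6*14 = -49/3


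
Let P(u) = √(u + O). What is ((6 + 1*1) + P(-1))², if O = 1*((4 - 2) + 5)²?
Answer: 97 + 56*√3 ≈ 193.99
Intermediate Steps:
O = 49 (O = 1*(2 + 5)² = 1*7² = 1*49 = 49)
P(u) = √(49 + u) (P(u) = √(u + 49) = √(49 + u))
((6 + 1*1) + P(-1))² = ((6 + 1*1) + √(49 - 1))² = ((6 + 1) + √48)² = (7 + 4*√3)²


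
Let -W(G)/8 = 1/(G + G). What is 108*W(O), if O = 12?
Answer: -36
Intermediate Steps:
W(G) = -4/G (W(G) = -8/(G + G) = -8*1/(2*G) = -4/G)
108*W(O) = 108*(-4/12) = 108*(-4*1/12) = 108*(-⅓) = -36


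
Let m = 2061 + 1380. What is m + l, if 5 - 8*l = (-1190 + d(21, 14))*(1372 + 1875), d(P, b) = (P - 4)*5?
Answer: 903867/2 ≈ 4.5193e+5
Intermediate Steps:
d(P, b) = -20 + 5*P (d(P, b) = (-4 + P)*5 = -20 + 5*P)
m = 3441
l = 896985/2 (l = 5/8 - (-1190 + (-20 + 5*21))*(1372 + 1875)/8 = 5/8 - (-1190 + (-20 + 105))*3247/8 = 5/8 - (-1190 + 85)*3247/8 = 5/8 - (-1105)*3247/8 = 5/8 - 1/8*(-3587935) = 5/8 + 3587935/8 = 896985/2 ≈ 4.4849e+5)
m + l = 3441 + 896985/2 = 903867/2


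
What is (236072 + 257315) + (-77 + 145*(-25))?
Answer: 489685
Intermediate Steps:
(236072 + 257315) + (-77 + 145*(-25)) = 493387 + (-77 - 3625) = 493387 - 3702 = 489685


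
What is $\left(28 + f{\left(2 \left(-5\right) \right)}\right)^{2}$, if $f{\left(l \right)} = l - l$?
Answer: $784$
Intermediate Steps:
$f{\left(l \right)} = 0$
$\left(28 + f{\left(2 \left(-5\right) \right)}\right)^{2} = \left(28 + 0\right)^{2} = 28^{2} = 784$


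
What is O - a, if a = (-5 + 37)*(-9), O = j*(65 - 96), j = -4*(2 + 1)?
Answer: 660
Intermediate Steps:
j = -12 (j = -4*3 = -12)
O = 372 (O = -12*(65 - 96) = -12*(-31) = 372)
a = -288 (a = 32*(-9) = -288)
O - a = 372 - 1*(-288) = 372 + 288 = 660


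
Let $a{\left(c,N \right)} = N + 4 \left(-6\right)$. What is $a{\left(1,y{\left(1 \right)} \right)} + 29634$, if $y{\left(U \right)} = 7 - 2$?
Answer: $29615$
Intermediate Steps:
$y{\left(U \right)} = 5$ ($y{\left(U \right)} = 7 - 2 = 5$)
$a{\left(c,N \right)} = -24 + N$ ($a{\left(c,N \right)} = N - 24 = -24 + N$)
$a{\left(1,y{\left(1 \right)} \right)} + 29634 = \left(-24 + 5\right) + 29634 = -19 + 29634 = 29615$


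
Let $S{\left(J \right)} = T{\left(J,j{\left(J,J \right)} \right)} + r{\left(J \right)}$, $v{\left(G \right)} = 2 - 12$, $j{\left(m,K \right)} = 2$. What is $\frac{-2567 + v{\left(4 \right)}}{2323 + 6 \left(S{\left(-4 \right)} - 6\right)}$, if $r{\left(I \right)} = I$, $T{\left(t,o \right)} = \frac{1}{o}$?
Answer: $- \frac{2577}{2266} \approx -1.1372$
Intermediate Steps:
$v{\left(G \right)} = -10$ ($v{\left(G \right)} = 2 - 12 = -10$)
$S{\left(J \right)} = \frac{1}{2} + J$
$\frac{-2567 + v{\left(4 \right)}}{2323 + 6 \left(S{\left(-4 \right)} - 6\right)} = \frac{-2567 - 10}{2323 + 6 \left(\left(\frac{1}{2} - 4\right) - 6\right)} = - \frac{2577}{2323 + 6 \left(- \frac{7}{2} - 6\right)} = - \frac{2577}{2323 + 6 \left(- \frac{19}{2}\right)} = - \frac{2577}{2323 - 57} = - \frac{2577}{2266}$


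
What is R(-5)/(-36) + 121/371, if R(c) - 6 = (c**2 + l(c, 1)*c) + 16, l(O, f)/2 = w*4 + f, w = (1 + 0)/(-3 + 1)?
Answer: -5597/4452 ≈ -1.2572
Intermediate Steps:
w = -1/2 (w = 1/(-2) = 1*(-1/2) = -1/2 ≈ -0.50000)
l(O, f) = -4 + 2*f (l(O, f) = 2*(-1/2*4 + f) = 2*(-2 + f) = -4 + 2*f)
R(c) = 22 + c**2 - 2*c (R(c) = 6 + ((c**2 + (-4 + 2*1)*c) + 16) = 6 + ((c**2 + (-4 + 2)*c) + 16) = 6 + ((c**2 - 2*c) + 16) = 6 + (16 + c**2 - 2*c) = 22 + c**2 - 2*c)
R(-5)/(-36) + 121/371 = (22 + (-5)**2 - 2*(-5))/(-36) + 121/371 = (22 + 25 + 10)*(-1/36) + 121*(1/371) = 57*(-1/36) + 121/371 = -19/12 + 121/371 = -5597/4452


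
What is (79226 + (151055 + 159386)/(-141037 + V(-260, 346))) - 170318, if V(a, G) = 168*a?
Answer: -16826551405/184717 ≈ -91094.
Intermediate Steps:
(79226 + (151055 + 159386)/(-141037 + V(-260, 346))) - 170318 = (79226 + (151055 + 159386)/(-141037 + 168*(-260))) - 170318 = (79226 + 310441/(-141037 - 43680)) - 170318 = (79226 + 310441/(-184717)) - 170318 = (79226 + 310441*(-1/184717)) - 170318 = (79226 - 310441/184717) - 170318 = 14634078601/184717 - 170318 = -16826551405/184717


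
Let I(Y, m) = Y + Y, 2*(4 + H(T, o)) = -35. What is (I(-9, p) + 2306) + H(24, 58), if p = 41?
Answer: 4533/2 ≈ 2266.5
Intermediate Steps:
H(T, o) = -43/2 (H(T, o) = -4 + (1/2)*(-35) = -4 - 35/2 = -43/2)
I(Y, m) = 2*Y
(I(-9, p) + 2306) + H(24, 58) = (2*(-9) + 2306) - 43/2 = (-18 + 2306) - 43/2 = 2288 - 43/2 = 4533/2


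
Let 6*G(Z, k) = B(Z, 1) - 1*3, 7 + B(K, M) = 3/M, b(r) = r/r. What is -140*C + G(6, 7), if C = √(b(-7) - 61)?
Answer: -7/6 - 280*I*√15 ≈ -1.1667 - 1084.4*I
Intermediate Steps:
b(r) = 1
B(K, M) = -7 + 3/M
G(Z, k) = -7/6 (G(Z, k) = ((-7 + 3/1) - 1*3)/6 = ((-7 + 3*1) - 3)/6 = ((-7 + 3) - 3)/6 = (-4 - 3)/6 = (⅙)*(-7) = -7/6)
C = 2*I*√15 (C = √(1 - 61) = √(-60) = 2*I*√15 ≈ 7.746*I)
-140*C + G(6, 7) = -280*I*√15 - 7/6 = -7/6 - 280*I*√15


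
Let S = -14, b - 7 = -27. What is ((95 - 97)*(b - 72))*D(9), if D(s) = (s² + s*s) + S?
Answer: 27232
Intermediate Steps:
b = -20 (b = 7 - 27 = -20)
D(s) = -14 + 2*s² (D(s) = (s² + s*s) - 14 = (s² + s²) - 14 = 2*s² - 14 = -14 + 2*s²)
((95 - 97)*(b - 72))*D(9) = ((95 - 97)*(-20 - 72))*(-14 + 2*9²) = (-2*(-92))*(-14 + 2*81) = 184*(-14 + 162) = 184*148 = 27232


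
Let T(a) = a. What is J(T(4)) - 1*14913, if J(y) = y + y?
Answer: -14905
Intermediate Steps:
J(y) = 2*y
J(T(4)) - 1*14913 = 2*4 - 1*14913 = 8 - 14913 = -14905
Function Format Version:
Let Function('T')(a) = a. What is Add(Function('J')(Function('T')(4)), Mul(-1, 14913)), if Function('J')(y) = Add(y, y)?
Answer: -14905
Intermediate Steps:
Function('J')(y) = Mul(2, y)
Add(Function('J')(Function('T')(4)), Mul(-1, 14913)) = Add(Mul(2, 4), Mul(-1, 14913)) = Add(8, -14913) = -14905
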